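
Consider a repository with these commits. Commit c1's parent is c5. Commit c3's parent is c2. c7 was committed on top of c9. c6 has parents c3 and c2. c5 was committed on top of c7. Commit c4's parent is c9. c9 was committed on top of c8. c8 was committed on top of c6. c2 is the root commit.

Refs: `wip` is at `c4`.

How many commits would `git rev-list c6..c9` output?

Reachable from c9: {c2, c3, c6, c8, c9}.
Reachable from c6: {c2, c3, c6}.
In c9's history but not c6's: {c8, c9} — 2 commits.

2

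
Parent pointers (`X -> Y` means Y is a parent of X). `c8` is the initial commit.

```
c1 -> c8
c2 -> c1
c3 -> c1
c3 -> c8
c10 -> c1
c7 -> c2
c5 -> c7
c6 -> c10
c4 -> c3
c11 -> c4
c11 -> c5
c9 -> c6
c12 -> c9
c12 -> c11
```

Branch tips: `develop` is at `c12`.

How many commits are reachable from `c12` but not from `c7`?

Reachable from c12: {c1, c10, c11, c12, c2, c3, c4, c5, c6, c7, c8, c9}.
Reachable from c7: {c1, c2, c7, c8}.
In c12's history but not c7's: {c10, c11, c12, c3, c4, c5, c6, c9} — 8 commits.

8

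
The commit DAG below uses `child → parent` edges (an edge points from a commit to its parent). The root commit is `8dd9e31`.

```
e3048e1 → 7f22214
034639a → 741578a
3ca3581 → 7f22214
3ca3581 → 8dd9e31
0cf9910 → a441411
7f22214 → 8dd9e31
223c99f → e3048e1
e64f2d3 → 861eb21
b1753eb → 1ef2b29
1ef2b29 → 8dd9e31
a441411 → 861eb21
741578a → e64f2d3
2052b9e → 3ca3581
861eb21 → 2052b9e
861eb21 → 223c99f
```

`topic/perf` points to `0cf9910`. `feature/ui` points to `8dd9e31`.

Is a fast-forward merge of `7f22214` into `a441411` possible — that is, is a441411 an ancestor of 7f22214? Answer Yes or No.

A fast-forward from a441411 to 7f22214 is possible iff a441411 is an ancestor of 7f22214.
Ancestors of 7f22214: {7f22214, 8dd9e31}.
a441411 is not among them, so fast-forward is not possible.

No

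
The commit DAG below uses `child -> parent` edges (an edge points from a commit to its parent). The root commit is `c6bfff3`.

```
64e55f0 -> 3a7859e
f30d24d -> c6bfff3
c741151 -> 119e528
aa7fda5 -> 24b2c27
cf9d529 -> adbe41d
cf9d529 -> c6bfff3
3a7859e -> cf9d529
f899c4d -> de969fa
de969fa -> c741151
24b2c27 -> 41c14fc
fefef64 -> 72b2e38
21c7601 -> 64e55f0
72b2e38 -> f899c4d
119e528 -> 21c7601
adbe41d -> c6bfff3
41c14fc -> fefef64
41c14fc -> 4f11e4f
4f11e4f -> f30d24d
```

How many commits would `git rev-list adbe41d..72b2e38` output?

Reachable from 72b2e38: {119e528, 21c7601, 3a7859e, 64e55f0, 72b2e38, adbe41d, c6bfff3, c741151, cf9d529, de969fa, f899c4d}.
Reachable from adbe41d: {adbe41d, c6bfff3}.
In 72b2e38's history but not adbe41d's: {119e528, 21c7601, 3a7859e, 64e55f0, 72b2e38, c741151, cf9d529, de969fa, f899c4d} — 9 commits.

9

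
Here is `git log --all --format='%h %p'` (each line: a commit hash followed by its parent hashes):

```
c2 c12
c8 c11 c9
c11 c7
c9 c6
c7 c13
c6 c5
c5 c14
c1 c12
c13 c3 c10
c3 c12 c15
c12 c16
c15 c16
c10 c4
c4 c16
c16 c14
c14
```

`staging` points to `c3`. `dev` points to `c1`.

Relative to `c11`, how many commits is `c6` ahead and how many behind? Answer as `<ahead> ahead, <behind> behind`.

2 ahead, 9 behind

Reachable from c6: {c14, c5, c6}.
Reachable from c11: {c10, c11, c12, c13, c14, c15, c16, c3, c4, c7}.
Only in c6's history (ahead): {c5, c6} — 2.
Only in c11's history (behind): {c10, c11, c12, c13, c15, c16, c3, c4, c7} — 9.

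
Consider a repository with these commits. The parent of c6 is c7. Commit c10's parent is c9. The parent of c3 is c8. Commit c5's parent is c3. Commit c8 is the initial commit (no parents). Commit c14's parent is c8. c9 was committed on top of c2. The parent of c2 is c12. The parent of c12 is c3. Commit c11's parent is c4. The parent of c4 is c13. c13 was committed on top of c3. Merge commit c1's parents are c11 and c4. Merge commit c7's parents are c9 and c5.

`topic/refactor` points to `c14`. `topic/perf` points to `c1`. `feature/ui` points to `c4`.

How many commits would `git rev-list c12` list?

Walking parent pointers from c12: reachable set = {c12, c3, c8}.
That is 3 commits.

3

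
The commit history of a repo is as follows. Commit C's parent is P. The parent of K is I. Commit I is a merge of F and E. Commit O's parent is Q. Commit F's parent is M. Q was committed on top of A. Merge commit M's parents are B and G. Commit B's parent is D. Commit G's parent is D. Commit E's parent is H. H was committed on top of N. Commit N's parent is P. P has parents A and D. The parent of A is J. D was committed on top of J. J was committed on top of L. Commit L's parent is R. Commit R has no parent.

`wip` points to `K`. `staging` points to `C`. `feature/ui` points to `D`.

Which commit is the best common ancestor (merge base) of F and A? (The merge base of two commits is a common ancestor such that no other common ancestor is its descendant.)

Ancestors of F: {B, D, F, G, J, L, M, R}.
Ancestors of A: {A, J, L, R}.
Common ancestors: {J, L, R}.
Among these, J is not an ancestor of any other common ancestor — it is the merge base.

J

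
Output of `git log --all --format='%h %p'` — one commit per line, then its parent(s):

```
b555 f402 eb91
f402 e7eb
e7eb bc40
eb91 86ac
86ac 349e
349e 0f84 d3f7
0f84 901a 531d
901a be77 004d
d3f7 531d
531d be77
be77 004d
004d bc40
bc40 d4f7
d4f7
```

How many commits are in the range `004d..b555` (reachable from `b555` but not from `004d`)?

11

Reachable from b555: {004d, 0f84, 349e, 531d, 86ac, 901a, b555, bc40, be77, d3f7, d4f7, e7eb, eb91, f402}.
Reachable from 004d: {004d, bc40, d4f7}.
In b555's history but not 004d's: {0f84, 349e, 531d, 86ac, 901a, b555, be77, d3f7, e7eb, eb91, f402} — 11 commits.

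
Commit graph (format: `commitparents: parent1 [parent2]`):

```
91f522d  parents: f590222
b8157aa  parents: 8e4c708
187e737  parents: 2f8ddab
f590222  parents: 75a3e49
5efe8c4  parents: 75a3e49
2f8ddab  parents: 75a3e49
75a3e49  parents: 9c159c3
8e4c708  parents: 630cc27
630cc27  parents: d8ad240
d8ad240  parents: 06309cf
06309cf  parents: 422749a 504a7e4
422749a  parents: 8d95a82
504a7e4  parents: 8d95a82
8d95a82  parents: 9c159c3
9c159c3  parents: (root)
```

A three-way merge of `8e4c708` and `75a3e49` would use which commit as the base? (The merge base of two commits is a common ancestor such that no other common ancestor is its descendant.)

Ancestors of 8e4c708: {06309cf, 422749a, 504a7e4, 630cc27, 8d95a82, 8e4c708, 9c159c3, d8ad240}.
Ancestors of 75a3e49: {75a3e49, 9c159c3}.
Common ancestors: {9c159c3}.
The only common ancestor is 9c159c3, so it is the merge base.

9c159c3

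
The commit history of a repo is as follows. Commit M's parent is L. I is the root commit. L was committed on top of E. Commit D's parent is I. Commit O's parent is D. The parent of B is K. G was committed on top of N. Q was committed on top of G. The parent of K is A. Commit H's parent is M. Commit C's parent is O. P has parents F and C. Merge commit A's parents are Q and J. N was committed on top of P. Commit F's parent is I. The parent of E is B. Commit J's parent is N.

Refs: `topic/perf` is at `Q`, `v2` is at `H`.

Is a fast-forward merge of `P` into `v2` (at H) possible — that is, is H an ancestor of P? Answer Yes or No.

A fast-forward from H to P is possible iff H is an ancestor of P.
Ancestors of P: {C, D, F, I, O, P}.
H is not among them, so fast-forward is not possible.

No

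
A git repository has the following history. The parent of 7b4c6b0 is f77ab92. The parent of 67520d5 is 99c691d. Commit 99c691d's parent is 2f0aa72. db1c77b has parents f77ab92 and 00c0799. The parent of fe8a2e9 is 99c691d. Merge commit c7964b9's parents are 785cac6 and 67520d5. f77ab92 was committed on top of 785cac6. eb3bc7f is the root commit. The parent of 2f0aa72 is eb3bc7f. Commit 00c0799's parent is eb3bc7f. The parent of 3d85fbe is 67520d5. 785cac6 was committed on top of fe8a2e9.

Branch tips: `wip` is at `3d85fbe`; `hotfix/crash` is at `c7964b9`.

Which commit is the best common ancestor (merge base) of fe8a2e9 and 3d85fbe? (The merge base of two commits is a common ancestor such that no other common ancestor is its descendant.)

99c691d

Ancestors of fe8a2e9: {2f0aa72, 99c691d, eb3bc7f, fe8a2e9}.
Ancestors of 3d85fbe: {2f0aa72, 3d85fbe, 67520d5, 99c691d, eb3bc7f}.
Common ancestors: {2f0aa72, 99c691d, eb3bc7f}.
Among these, 99c691d is not an ancestor of any other common ancestor — it is the merge base.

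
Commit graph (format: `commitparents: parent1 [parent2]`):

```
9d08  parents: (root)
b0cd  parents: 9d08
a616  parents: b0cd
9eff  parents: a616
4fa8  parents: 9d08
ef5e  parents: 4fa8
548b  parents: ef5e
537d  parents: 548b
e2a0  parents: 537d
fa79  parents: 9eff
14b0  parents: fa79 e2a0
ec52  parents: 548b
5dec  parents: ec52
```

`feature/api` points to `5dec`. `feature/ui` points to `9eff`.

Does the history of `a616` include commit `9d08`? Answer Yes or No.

Ancestors of a616 (commits reachable by following parents): {9d08, a616, b0cd}.
9d08 is in that set, so it is an ancestor of a616.

Yes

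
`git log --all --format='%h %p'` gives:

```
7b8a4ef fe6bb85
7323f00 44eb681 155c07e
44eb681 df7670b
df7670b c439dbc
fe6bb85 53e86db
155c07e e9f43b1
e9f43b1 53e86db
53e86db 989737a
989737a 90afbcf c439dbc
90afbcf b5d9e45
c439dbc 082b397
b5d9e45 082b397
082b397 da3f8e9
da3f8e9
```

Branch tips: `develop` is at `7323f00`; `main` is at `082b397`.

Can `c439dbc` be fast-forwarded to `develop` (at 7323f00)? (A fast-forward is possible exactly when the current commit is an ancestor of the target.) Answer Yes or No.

Yes

A fast-forward from c439dbc to 7323f00 is possible iff c439dbc is an ancestor of 7323f00.
Ancestors of 7323f00: {082b397, 155c07e, 44eb681, 53e86db, 7323f00, 90afbcf, 989737a, b5d9e45, c439dbc, da3f8e9, df7670b, e9f43b1}.
c439dbc is among them, so fast-forward is possible.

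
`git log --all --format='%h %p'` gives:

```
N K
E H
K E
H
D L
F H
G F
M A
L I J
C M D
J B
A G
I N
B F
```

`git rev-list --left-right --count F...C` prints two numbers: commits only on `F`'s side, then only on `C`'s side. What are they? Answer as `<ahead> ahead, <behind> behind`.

Reachable from F: {F, H}.
Reachable from C: {A, B, C, D, E, F, G, H, I, J, K, L, M, N}.
Only in F's history (ahead): {} — 0.
Only in C's history (behind): {A, B, C, D, E, G, I, J, K, L, M, N} — 12.

0 ahead, 12 behind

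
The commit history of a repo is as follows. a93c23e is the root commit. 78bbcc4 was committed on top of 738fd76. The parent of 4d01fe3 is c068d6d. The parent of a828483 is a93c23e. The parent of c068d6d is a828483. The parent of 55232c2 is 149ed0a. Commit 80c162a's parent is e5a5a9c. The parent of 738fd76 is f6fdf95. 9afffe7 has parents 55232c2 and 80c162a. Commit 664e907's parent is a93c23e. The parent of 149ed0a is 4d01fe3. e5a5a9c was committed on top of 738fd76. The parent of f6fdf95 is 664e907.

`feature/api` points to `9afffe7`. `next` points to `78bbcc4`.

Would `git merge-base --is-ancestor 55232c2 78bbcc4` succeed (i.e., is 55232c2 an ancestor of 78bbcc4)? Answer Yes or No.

Ancestors of 78bbcc4: {664e907, 738fd76, 78bbcc4, a93c23e, f6fdf95}.
55232c2 is not in that set, so it is not an ancestor of 78bbcc4.

No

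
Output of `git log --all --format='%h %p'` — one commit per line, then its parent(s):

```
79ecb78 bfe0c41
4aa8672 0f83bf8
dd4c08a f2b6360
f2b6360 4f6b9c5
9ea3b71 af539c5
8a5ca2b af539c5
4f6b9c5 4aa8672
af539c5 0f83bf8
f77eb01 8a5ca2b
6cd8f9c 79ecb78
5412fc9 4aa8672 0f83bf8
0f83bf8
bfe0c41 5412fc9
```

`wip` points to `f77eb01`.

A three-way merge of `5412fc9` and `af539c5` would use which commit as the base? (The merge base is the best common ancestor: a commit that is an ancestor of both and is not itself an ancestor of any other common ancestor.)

Ancestors of 5412fc9: {0f83bf8, 4aa8672, 5412fc9}.
Ancestors of af539c5: {0f83bf8, af539c5}.
Common ancestors: {0f83bf8}.
The only common ancestor is 0f83bf8, so it is the merge base.

0f83bf8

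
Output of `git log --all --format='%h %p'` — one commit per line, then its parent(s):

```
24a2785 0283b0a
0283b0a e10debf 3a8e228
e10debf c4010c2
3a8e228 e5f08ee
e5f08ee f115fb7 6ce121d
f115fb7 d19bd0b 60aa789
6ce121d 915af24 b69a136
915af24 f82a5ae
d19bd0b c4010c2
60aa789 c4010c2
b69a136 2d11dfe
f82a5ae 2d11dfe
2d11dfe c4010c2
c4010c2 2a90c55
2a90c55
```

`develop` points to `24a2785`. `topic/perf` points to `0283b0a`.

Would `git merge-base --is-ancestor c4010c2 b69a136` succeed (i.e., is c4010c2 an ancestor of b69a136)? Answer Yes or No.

Ancestors of b69a136 (commits reachable by following parents): {2a90c55, 2d11dfe, b69a136, c4010c2}.
c4010c2 is in that set, so it is an ancestor of b69a136.

Yes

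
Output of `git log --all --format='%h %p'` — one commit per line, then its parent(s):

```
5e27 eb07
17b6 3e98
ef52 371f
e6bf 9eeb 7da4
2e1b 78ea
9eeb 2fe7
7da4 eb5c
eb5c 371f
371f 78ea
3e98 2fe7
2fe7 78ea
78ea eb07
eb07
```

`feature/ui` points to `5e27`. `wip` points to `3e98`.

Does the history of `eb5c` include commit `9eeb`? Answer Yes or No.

No

Ancestors of eb5c: {371f, 78ea, eb07, eb5c}.
9eeb is not in that set, so it is not an ancestor of eb5c.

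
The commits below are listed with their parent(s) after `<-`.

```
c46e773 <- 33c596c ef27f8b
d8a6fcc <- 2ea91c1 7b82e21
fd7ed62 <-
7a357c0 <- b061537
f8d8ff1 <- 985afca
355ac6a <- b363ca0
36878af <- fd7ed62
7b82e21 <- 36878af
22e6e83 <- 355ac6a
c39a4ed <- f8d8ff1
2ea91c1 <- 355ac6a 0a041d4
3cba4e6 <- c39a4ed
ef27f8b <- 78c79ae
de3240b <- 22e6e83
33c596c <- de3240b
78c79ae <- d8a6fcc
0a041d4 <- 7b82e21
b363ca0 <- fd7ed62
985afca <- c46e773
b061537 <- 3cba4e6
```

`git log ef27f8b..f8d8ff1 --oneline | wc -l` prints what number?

Reachable from f8d8ff1: {0a041d4, 22e6e83, 2ea91c1, 33c596c, 355ac6a, 36878af, 78c79ae, 7b82e21, 985afca, b363ca0, c46e773, d8a6fcc, de3240b, ef27f8b, f8d8ff1, fd7ed62}.
Reachable from ef27f8b: {0a041d4, 2ea91c1, 355ac6a, 36878af, 78c79ae, 7b82e21, b363ca0, d8a6fcc, ef27f8b, fd7ed62}.
In f8d8ff1's history but not ef27f8b's: {22e6e83, 33c596c, 985afca, c46e773, de3240b, f8d8ff1} — 6 commits.

6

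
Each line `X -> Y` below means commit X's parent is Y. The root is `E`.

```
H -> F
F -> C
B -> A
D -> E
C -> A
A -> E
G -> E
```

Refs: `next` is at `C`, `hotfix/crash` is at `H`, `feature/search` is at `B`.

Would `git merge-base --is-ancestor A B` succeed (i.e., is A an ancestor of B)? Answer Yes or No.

Yes

Ancestors of B (commits reachable by following parents): {A, B, E}.
A is in that set, so it is an ancestor of B.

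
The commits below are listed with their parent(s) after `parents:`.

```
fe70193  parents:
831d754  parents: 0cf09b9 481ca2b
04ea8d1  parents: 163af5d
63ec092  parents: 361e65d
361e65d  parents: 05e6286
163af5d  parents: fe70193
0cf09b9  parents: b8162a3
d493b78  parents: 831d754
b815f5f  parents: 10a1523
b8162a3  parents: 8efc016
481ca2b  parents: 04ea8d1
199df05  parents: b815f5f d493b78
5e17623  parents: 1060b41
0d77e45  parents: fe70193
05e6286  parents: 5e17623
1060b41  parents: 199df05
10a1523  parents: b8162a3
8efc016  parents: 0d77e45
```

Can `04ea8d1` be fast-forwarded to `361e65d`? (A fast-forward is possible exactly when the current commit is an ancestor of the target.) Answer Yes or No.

Yes

A fast-forward from 04ea8d1 to 361e65d is possible iff 04ea8d1 is an ancestor of 361e65d.
Ancestors of 361e65d: {04ea8d1, 05e6286, 0cf09b9, 0d77e45, 1060b41, 10a1523, 163af5d, 199df05, 361e65d, 481ca2b, 5e17623, 831d754, 8efc016, b815f5f, b8162a3, d493b78, fe70193}.
04ea8d1 is among them, so fast-forward is possible.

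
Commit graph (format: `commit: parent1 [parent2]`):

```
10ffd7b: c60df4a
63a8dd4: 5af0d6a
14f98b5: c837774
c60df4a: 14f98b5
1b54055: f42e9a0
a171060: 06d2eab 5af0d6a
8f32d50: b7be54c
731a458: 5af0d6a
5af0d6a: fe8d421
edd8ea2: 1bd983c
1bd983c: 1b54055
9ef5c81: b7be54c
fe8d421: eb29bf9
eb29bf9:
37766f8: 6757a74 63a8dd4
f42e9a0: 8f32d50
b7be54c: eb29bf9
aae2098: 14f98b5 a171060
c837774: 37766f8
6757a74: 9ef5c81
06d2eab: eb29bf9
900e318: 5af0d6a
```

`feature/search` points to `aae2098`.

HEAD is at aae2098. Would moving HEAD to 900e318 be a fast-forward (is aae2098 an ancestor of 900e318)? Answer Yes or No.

A fast-forward from aae2098 to 900e318 is possible iff aae2098 is an ancestor of 900e318.
Ancestors of 900e318: {5af0d6a, 900e318, eb29bf9, fe8d421}.
aae2098 is not among them, so fast-forward is not possible.

No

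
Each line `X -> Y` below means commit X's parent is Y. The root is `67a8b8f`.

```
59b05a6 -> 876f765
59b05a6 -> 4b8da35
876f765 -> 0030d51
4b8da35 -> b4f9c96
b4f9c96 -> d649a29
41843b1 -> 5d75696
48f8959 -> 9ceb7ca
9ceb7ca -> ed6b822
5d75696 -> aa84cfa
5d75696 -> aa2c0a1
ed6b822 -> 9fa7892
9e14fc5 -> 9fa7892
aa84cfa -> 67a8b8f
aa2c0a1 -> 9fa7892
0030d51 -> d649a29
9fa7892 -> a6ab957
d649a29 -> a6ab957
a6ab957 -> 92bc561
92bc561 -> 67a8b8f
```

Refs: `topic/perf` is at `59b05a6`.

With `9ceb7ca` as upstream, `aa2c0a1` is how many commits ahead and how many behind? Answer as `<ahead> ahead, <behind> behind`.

1 ahead, 2 behind

Reachable from aa2c0a1: {67a8b8f, 92bc561, 9fa7892, a6ab957, aa2c0a1}.
Reachable from 9ceb7ca: {67a8b8f, 92bc561, 9ceb7ca, 9fa7892, a6ab957, ed6b822}.
Only in aa2c0a1's history (ahead): {aa2c0a1} — 1.
Only in 9ceb7ca's history (behind): {9ceb7ca, ed6b822} — 2.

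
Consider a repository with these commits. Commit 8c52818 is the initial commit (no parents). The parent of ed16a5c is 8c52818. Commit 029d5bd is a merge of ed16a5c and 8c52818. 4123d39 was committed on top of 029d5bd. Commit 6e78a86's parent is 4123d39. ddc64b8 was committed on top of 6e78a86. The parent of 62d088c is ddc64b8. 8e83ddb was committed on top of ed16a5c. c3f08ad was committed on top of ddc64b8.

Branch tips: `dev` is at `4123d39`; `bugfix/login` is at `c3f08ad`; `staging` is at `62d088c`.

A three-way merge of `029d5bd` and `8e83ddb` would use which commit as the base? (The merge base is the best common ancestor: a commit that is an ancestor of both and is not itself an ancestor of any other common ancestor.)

Ancestors of 029d5bd: {029d5bd, 8c52818, ed16a5c}.
Ancestors of 8e83ddb: {8c52818, 8e83ddb, ed16a5c}.
Common ancestors: {8c52818, ed16a5c}.
Among these, ed16a5c is not an ancestor of any other common ancestor — it is the merge base.

ed16a5c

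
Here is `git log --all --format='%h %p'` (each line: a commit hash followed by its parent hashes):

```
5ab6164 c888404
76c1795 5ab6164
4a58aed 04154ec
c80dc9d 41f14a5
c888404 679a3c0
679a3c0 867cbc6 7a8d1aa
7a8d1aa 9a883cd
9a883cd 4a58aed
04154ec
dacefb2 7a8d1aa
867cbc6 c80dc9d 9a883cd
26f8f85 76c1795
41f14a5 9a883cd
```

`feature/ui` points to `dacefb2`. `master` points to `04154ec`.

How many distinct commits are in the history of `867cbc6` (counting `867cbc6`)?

Walking parent pointers from 867cbc6: reachable set = {04154ec, 41f14a5, 4a58aed, 867cbc6, 9a883cd, c80dc9d}.
That is 6 commits.

6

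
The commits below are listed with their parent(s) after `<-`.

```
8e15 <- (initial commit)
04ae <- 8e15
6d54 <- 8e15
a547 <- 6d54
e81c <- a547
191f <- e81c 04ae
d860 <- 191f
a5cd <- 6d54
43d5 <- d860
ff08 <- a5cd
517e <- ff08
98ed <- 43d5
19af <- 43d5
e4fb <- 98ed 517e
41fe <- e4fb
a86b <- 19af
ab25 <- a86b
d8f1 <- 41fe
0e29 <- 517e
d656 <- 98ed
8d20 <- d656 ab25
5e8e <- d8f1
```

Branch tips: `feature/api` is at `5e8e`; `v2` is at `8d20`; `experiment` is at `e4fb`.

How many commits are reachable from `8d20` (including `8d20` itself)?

Walking parent pointers from 8d20: reachable set = {04ae, 191f, 19af, 43d5, 6d54, 8d20, 8e15, 98ed, a547, a86b, ab25, d656, d860, e81c}.
That is 14 commits.

14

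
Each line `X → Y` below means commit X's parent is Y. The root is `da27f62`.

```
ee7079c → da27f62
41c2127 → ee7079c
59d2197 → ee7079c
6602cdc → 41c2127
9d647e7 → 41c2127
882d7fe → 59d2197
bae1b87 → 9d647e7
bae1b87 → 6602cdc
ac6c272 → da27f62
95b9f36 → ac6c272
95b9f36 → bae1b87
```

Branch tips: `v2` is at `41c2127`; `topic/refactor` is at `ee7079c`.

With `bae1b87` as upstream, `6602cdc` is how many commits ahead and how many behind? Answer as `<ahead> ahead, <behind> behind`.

Reachable from 6602cdc: {41c2127, 6602cdc, da27f62, ee7079c}.
Reachable from bae1b87: {41c2127, 6602cdc, 9d647e7, bae1b87, da27f62, ee7079c}.
Only in 6602cdc's history (ahead): {} — 0.
Only in bae1b87's history (behind): {9d647e7, bae1b87} — 2.

0 ahead, 2 behind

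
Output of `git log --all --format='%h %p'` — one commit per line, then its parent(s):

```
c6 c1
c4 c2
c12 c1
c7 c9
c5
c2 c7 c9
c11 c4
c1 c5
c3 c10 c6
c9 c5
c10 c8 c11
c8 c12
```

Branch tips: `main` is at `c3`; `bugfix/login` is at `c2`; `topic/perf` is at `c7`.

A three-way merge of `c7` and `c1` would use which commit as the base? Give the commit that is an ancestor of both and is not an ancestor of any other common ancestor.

Ancestors of c7: {c5, c7, c9}.
Ancestors of c1: {c1, c5}.
Common ancestors: {c5}.
The only common ancestor is c5, so it is the merge base.

c5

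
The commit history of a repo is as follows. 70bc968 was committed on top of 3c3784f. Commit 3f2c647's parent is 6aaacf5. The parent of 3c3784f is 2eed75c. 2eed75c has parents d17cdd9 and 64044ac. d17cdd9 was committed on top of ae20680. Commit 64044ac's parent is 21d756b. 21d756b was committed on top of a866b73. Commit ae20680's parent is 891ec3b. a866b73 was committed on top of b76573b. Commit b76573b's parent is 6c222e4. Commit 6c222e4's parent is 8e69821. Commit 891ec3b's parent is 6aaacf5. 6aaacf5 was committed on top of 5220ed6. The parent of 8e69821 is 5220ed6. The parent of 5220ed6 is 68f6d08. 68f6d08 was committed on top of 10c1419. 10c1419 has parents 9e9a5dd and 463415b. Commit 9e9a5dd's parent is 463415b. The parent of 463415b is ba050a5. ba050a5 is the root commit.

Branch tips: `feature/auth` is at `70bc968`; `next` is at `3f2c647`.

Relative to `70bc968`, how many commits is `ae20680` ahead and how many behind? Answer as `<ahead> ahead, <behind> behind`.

Reachable from ae20680: {10c1419, 463415b, 5220ed6, 68f6d08, 6aaacf5, 891ec3b, 9e9a5dd, ae20680, ba050a5}.
Reachable from 70bc968: {10c1419, 21d756b, 2eed75c, 3c3784f, 463415b, 5220ed6, 64044ac, 68f6d08, 6aaacf5, 6c222e4, 70bc968, 891ec3b, 8e69821, 9e9a5dd, a866b73, ae20680, b76573b, ba050a5, d17cdd9}.
Only in ae20680's history (ahead): {} — 0.
Only in 70bc968's history (behind): {21d756b, 2eed75c, 3c3784f, 64044ac, 6c222e4, 70bc968, 8e69821, a866b73, b76573b, d17cdd9} — 10.

0 ahead, 10 behind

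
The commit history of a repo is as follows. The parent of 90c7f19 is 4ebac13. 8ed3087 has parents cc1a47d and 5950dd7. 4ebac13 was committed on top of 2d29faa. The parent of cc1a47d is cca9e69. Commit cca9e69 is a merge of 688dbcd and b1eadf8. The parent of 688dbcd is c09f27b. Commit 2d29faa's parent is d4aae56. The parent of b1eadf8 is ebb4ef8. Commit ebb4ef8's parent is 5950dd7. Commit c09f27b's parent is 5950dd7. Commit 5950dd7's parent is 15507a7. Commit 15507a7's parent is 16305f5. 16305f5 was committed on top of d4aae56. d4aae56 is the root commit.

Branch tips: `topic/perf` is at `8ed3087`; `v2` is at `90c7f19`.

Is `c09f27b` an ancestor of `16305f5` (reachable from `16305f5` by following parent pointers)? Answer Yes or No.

Ancestors of 16305f5: {16305f5, d4aae56}.
c09f27b is not in that set, so it is not an ancestor of 16305f5.

No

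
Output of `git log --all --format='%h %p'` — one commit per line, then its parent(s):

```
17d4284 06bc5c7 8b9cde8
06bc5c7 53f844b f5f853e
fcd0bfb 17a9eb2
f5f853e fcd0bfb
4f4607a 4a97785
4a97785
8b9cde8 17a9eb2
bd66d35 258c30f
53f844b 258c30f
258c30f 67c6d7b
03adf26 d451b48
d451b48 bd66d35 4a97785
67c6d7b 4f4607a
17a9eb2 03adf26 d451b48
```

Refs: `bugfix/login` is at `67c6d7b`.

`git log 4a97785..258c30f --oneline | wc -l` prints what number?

Reachable from 258c30f: {258c30f, 4a97785, 4f4607a, 67c6d7b}.
Reachable from 4a97785: {4a97785}.
In 258c30f's history but not 4a97785's: {258c30f, 4f4607a, 67c6d7b} — 3 commits.

3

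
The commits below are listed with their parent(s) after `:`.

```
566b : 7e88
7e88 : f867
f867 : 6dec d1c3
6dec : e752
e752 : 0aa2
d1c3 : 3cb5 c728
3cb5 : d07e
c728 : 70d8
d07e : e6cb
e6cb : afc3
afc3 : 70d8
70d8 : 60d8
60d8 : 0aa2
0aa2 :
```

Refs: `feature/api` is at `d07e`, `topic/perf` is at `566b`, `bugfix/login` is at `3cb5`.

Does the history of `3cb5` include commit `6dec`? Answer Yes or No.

Ancestors of 3cb5: {0aa2, 3cb5, 60d8, 70d8, afc3, d07e, e6cb}.
6dec is not in that set, so it is not an ancestor of 3cb5.

No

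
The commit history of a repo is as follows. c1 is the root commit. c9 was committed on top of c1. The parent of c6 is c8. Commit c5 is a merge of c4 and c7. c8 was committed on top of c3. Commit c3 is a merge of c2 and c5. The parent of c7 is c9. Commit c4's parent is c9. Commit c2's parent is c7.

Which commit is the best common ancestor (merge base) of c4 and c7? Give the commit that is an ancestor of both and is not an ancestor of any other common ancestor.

Ancestors of c4: {c1, c4, c9}.
Ancestors of c7: {c1, c7, c9}.
Common ancestors: {c1, c9}.
Among these, c9 is not an ancestor of any other common ancestor — it is the merge base.

c9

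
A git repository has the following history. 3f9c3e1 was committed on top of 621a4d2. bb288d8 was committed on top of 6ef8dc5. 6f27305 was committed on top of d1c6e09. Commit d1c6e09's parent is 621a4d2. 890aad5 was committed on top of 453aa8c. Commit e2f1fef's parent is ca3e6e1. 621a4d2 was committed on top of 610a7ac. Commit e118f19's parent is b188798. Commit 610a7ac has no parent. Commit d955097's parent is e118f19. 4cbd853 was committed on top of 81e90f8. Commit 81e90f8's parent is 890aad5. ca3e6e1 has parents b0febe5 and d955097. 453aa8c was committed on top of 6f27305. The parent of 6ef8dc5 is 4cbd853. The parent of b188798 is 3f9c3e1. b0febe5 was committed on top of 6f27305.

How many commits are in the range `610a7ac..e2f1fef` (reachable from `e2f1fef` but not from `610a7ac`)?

10

Reachable from e2f1fef: {3f9c3e1, 610a7ac, 621a4d2, 6f27305, b0febe5, b188798, ca3e6e1, d1c6e09, d955097, e118f19, e2f1fef}.
Reachable from 610a7ac: {610a7ac}.
In e2f1fef's history but not 610a7ac's: {3f9c3e1, 621a4d2, 6f27305, b0febe5, b188798, ca3e6e1, d1c6e09, d955097, e118f19, e2f1fef} — 10 commits.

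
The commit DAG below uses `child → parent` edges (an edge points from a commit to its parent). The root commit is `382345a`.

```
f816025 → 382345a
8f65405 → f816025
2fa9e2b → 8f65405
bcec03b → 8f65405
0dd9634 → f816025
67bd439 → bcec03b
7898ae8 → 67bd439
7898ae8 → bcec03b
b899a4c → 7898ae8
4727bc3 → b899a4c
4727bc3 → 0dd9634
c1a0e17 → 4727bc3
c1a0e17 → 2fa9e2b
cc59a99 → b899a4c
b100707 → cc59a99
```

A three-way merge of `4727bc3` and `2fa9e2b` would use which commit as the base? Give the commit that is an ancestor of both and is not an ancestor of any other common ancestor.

Ancestors of 4727bc3: {0dd9634, 382345a, 4727bc3, 67bd439, 7898ae8, 8f65405, b899a4c, bcec03b, f816025}.
Ancestors of 2fa9e2b: {2fa9e2b, 382345a, 8f65405, f816025}.
Common ancestors: {382345a, 8f65405, f816025}.
Among these, 8f65405 is not an ancestor of any other common ancestor — it is the merge base.

8f65405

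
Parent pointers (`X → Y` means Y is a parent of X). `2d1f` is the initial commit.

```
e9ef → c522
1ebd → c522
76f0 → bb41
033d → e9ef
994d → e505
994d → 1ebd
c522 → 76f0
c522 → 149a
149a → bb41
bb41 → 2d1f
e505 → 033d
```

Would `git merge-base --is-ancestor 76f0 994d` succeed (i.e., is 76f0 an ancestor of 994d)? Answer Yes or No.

Ancestors of 994d (commits reachable by following parents): {033d, 149a, 1ebd, 2d1f, 76f0, 994d, bb41, c522, e505, e9ef}.
76f0 is in that set, so it is an ancestor of 994d.

Yes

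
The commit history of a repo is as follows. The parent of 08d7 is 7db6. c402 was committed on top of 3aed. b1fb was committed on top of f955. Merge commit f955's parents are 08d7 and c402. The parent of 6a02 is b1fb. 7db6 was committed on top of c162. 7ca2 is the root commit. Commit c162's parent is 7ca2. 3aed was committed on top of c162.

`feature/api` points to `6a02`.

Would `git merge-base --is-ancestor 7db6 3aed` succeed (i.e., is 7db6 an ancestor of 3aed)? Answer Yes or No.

No

Ancestors of 3aed: {3aed, 7ca2, c162}.
7db6 is not in that set, so it is not an ancestor of 3aed.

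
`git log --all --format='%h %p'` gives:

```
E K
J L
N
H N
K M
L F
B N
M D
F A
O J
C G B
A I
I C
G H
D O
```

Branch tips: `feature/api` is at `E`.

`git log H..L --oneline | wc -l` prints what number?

Reachable from L: {A, B, C, F, G, H, I, L, N}.
Reachable from H: {H, N}.
In L's history but not H's: {A, B, C, F, G, I, L} — 7 commits.

7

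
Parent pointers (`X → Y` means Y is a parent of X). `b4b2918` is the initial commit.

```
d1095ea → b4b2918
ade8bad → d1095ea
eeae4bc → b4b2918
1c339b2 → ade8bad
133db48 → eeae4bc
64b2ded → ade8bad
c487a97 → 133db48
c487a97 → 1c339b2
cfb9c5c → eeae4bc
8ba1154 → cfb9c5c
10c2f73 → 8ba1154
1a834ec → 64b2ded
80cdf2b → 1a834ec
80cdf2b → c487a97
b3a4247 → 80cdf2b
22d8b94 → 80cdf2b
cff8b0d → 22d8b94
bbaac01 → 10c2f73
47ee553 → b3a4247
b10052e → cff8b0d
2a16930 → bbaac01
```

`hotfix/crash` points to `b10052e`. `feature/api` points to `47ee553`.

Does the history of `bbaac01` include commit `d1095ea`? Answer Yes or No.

No

Ancestors of bbaac01: {10c2f73, 8ba1154, b4b2918, bbaac01, cfb9c5c, eeae4bc}.
d1095ea is not in that set, so it is not an ancestor of bbaac01.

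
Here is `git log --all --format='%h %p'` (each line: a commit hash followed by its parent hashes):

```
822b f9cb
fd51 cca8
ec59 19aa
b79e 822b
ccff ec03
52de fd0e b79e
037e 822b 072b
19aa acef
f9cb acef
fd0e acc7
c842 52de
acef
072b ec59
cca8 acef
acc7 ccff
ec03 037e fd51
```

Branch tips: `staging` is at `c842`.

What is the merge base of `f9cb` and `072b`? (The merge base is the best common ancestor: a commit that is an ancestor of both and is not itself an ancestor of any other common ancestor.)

acef

Ancestors of f9cb: {acef, f9cb}.
Ancestors of 072b: {072b, 19aa, acef, ec59}.
Common ancestors: {acef}.
The only common ancestor is acef, so it is the merge base.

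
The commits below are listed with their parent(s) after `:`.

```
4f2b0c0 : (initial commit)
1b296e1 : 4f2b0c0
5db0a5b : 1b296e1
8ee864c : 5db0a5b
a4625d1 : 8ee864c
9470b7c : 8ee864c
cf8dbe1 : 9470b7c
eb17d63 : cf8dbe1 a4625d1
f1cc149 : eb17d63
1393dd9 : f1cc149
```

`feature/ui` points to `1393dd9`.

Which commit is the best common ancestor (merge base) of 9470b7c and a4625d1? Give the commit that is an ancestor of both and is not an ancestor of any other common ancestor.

Ancestors of 9470b7c: {1b296e1, 4f2b0c0, 5db0a5b, 8ee864c, 9470b7c}.
Ancestors of a4625d1: {1b296e1, 4f2b0c0, 5db0a5b, 8ee864c, a4625d1}.
Common ancestors: {1b296e1, 4f2b0c0, 5db0a5b, 8ee864c}.
Among these, 8ee864c is not an ancestor of any other common ancestor — it is the merge base.

8ee864c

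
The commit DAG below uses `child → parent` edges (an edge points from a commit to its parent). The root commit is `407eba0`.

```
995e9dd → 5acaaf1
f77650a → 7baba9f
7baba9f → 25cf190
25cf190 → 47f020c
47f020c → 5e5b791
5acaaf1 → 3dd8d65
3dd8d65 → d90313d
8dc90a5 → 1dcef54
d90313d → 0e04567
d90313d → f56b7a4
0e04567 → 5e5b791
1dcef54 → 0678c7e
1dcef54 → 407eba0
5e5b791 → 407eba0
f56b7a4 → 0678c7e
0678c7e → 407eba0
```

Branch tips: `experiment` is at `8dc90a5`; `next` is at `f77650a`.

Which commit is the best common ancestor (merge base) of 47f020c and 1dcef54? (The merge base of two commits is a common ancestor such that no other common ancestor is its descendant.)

407eba0

Ancestors of 47f020c: {407eba0, 47f020c, 5e5b791}.
Ancestors of 1dcef54: {0678c7e, 1dcef54, 407eba0}.
Common ancestors: {407eba0}.
The only common ancestor is 407eba0, so it is the merge base.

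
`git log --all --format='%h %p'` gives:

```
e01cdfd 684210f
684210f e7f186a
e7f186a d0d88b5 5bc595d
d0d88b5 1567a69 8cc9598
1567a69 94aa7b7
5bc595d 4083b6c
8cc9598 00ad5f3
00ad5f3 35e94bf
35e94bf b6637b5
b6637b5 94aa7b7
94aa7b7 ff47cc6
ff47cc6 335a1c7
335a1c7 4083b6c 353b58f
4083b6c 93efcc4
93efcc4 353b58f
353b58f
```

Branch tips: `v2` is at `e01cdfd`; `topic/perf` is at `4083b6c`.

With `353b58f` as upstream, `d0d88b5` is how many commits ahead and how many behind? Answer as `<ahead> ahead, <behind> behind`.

11 ahead, 0 behind

Reachable from d0d88b5: {00ad5f3, 1567a69, 335a1c7, 353b58f, 35e94bf, 4083b6c, 8cc9598, 93efcc4, 94aa7b7, b6637b5, d0d88b5, ff47cc6}.
Reachable from 353b58f: {353b58f}.
Only in d0d88b5's history (ahead): {00ad5f3, 1567a69, 335a1c7, 35e94bf, 4083b6c, 8cc9598, 93efcc4, 94aa7b7, b6637b5, d0d88b5, ff47cc6} — 11.
Only in 353b58f's history (behind): {} — 0.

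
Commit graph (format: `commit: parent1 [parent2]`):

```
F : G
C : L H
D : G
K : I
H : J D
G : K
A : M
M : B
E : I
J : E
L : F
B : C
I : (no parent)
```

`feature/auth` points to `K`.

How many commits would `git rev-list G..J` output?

Reachable from J: {E, I, J}.
Reachable from G: {G, I, K}.
In J's history but not G's: {E, J} — 2 commits.

2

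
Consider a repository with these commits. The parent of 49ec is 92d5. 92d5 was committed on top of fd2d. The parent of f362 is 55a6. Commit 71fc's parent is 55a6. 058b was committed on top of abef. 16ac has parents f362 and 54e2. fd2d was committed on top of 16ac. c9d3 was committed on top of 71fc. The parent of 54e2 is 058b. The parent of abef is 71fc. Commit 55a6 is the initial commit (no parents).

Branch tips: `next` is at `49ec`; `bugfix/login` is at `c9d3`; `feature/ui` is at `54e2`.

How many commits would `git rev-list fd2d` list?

Walking parent pointers from fd2d: reachable set = {058b, 16ac, 54e2, 55a6, 71fc, abef, f362, fd2d}.
That is 8 commits.

8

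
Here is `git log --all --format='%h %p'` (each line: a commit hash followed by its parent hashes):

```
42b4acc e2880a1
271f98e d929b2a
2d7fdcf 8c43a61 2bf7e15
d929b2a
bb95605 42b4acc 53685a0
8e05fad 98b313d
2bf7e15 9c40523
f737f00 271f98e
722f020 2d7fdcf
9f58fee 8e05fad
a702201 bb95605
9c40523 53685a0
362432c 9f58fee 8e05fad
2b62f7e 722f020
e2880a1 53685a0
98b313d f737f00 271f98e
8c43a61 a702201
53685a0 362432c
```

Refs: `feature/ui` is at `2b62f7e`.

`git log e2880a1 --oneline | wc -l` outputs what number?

Walking parent pointers from e2880a1: reachable set = {271f98e, 362432c, 53685a0, 8e05fad, 98b313d, 9f58fee, d929b2a, e2880a1, f737f00}.
That is 9 commits.

9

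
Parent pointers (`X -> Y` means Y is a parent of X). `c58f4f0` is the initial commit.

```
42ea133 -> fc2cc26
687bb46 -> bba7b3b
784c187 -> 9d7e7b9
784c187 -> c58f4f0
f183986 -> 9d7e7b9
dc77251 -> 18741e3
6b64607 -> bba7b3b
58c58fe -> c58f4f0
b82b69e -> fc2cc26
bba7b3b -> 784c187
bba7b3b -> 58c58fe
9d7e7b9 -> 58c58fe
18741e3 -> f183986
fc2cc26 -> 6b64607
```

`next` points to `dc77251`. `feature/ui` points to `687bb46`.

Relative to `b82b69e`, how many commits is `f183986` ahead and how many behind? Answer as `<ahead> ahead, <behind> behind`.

1 ahead, 5 behind

Reachable from f183986: {58c58fe, 9d7e7b9, c58f4f0, f183986}.
Reachable from b82b69e: {58c58fe, 6b64607, 784c187, 9d7e7b9, b82b69e, bba7b3b, c58f4f0, fc2cc26}.
Only in f183986's history (ahead): {f183986} — 1.
Only in b82b69e's history (behind): {6b64607, 784c187, b82b69e, bba7b3b, fc2cc26} — 5.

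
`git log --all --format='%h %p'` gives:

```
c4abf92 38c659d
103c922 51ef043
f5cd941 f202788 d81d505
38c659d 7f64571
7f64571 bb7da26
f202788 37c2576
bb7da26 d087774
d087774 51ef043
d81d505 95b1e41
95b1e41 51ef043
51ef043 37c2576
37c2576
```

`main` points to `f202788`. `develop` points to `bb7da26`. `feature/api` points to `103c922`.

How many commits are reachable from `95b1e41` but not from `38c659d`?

1

Reachable from 95b1e41: {37c2576, 51ef043, 95b1e41}.
Reachable from 38c659d: {37c2576, 38c659d, 51ef043, 7f64571, bb7da26, d087774}.
In 95b1e41's history but not 38c659d's: {95b1e41} — 1 commit.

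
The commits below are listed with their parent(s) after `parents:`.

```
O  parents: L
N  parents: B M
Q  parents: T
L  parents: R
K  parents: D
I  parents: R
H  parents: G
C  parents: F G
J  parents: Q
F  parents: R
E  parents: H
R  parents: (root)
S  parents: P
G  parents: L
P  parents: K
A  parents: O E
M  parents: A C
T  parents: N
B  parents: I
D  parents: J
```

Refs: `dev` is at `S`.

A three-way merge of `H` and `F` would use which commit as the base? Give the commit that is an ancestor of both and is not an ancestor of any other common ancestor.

R

Ancestors of H: {G, H, L, R}.
Ancestors of F: {F, R}.
Common ancestors: {R}.
The only common ancestor is R, so it is the merge base.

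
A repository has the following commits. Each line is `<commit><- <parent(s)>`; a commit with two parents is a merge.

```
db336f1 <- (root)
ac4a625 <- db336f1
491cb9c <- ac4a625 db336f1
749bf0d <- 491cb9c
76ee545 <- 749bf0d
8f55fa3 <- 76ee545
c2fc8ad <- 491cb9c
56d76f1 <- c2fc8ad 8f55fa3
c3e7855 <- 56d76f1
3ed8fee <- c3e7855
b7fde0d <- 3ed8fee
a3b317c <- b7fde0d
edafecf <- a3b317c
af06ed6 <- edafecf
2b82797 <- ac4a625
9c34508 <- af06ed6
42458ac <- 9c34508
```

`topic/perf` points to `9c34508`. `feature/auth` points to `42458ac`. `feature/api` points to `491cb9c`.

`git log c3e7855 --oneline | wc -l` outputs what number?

9

Walking parent pointers from c3e7855: reachable set = {491cb9c, 56d76f1, 749bf0d, 76ee545, 8f55fa3, ac4a625, c2fc8ad, c3e7855, db336f1}.
That is 9 commits.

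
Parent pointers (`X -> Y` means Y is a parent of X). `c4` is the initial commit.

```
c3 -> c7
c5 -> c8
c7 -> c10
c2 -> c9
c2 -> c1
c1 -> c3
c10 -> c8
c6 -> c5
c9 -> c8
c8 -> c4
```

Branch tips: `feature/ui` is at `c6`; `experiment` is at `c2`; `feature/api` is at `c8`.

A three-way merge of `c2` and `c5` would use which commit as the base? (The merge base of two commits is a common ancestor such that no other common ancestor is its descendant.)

c8

Ancestors of c2: {c1, c10, c2, c3, c4, c7, c8, c9}.
Ancestors of c5: {c4, c5, c8}.
Common ancestors: {c4, c8}.
Among these, c8 is not an ancestor of any other common ancestor — it is the merge base.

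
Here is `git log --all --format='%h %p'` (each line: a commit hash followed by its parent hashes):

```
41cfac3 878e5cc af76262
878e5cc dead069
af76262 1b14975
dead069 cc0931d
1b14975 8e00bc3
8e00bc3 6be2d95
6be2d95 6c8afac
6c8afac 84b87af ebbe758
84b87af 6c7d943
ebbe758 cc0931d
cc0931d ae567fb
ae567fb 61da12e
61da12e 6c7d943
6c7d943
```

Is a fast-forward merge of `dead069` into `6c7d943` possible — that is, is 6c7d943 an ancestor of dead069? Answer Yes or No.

Yes

A fast-forward from 6c7d943 to dead069 is possible iff 6c7d943 is an ancestor of dead069.
Ancestors of dead069: {61da12e, 6c7d943, ae567fb, cc0931d, dead069}.
6c7d943 is among them, so fast-forward is possible.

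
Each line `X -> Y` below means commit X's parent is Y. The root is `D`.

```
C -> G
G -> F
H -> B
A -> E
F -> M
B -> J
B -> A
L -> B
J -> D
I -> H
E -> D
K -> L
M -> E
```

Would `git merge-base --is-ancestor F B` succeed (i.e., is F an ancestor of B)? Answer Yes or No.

No

Ancestors of B: {A, B, D, E, J}.
F is not in that set, so it is not an ancestor of B.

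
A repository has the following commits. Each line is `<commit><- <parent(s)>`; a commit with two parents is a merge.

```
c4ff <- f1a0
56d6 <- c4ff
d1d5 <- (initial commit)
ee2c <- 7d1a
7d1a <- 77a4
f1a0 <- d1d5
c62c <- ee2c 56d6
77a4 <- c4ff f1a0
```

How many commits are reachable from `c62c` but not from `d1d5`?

Reachable from c62c: {56d6, 77a4, 7d1a, c4ff, c62c, d1d5, ee2c, f1a0}.
Reachable from d1d5: {d1d5}.
In c62c's history but not d1d5's: {56d6, 77a4, 7d1a, c4ff, c62c, ee2c, f1a0} — 7 commits.

7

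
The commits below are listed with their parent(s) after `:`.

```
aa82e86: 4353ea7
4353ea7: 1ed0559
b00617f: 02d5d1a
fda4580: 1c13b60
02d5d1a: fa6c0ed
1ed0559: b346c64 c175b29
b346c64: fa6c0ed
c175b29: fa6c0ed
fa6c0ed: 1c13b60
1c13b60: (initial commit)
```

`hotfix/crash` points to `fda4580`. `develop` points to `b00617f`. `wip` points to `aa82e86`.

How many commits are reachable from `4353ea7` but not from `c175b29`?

3

Reachable from 4353ea7: {1c13b60, 1ed0559, 4353ea7, b346c64, c175b29, fa6c0ed}.
Reachable from c175b29: {1c13b60, c175b29, fa6c0ed}.
In 4353ea7's history but not c175b29's: {1ed0559, 4353ea7, b346c64} — 3 commits.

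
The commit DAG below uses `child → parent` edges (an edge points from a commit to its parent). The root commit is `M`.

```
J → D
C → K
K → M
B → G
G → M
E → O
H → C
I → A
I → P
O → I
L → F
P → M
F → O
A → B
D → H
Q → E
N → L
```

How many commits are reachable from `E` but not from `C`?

7

Reachable from E: {A, B, E, G, I, M, O, P}.
Reachable from C: {C, K, M}.
In E's history but not C's: {A, B, E, G, I, O, P} — 7 commits.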